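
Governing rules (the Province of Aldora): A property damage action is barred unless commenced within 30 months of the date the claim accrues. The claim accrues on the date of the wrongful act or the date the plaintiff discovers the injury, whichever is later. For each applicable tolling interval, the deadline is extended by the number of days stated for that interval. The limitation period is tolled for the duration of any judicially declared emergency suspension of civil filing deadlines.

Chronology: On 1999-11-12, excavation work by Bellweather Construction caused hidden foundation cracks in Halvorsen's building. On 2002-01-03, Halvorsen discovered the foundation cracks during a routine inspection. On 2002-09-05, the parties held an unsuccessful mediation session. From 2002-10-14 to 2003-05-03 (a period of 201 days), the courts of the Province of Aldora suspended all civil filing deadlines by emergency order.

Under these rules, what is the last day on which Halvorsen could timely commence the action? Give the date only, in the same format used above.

2005-01-20

Because discovery on 2002-01-03 post-dates the 1999-11-12 act, accrual under the later-of rule falls on 2002-01-03.
Adding the 30 months base period to 2002-01-03 gives a deadline of 2004-07-03, before any tolling.
Because the emergency suspension of filing deadlines ran from 2002-10-14 to 2003-05-03, the deadline is extended by 201 days to 2005-01-20.
None of the other events listed affects the running of the period under the stated rules.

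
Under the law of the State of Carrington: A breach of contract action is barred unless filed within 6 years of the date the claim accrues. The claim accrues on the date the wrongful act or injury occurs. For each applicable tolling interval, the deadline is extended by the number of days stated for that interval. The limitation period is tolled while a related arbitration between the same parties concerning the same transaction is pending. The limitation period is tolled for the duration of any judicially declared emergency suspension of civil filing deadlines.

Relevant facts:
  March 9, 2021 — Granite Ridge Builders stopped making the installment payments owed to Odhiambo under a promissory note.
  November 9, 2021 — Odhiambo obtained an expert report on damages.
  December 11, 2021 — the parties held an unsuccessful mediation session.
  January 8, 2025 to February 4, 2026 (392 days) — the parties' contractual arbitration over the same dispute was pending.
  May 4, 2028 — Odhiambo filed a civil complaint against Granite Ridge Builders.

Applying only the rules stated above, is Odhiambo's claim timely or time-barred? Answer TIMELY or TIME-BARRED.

The claim accrued on March 9, 2021, when the wrongful act occurred.
Adding the 6 years base period to March 9, 2021 gives a deadline of March 9, 2027, before any tolling.
Because the pending related arbitration ran from January 8, 2025 to February 4, 2026, the deadline is extended by 392 days to April 4, 2028.
Nothing else in the chronology tolls or restarts the period.
Filing on May 4, 2028 missed the April 4, 2028 deadline — the action is time-barred.

TIME-BARRED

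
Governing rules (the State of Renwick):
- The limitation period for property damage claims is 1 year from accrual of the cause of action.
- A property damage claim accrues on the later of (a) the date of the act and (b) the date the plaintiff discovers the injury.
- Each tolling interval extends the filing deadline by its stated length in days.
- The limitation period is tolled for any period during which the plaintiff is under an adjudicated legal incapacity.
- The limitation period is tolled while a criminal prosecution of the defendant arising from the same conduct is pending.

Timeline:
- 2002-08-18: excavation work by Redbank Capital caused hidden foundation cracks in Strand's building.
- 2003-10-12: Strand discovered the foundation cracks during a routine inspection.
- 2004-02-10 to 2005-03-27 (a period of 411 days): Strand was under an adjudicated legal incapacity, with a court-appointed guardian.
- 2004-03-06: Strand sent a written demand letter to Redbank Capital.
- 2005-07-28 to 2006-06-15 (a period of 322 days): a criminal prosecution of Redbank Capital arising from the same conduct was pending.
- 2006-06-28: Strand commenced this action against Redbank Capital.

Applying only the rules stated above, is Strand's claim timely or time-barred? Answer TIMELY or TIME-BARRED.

TIMELY

Taking the later of the act (2002-08-18) and discovery (2003-10-12), the claim accrued on 2003-10-12.
Adding the 1 year base period to 2003-10-12 gives a deadline of 2004-10-12, before any tolling.
Because the plaintiff's legal incapacity ran from 2004-02-10 to 2005-03-27, the deadline is extended by 411 days to 2005-11-27.
Because the pending criminal prosecution ran from 2005-07-28 to 2006-06-15, the deadline is extended by 322 days to 2006-10-15.
The other events in the timeline have no effect on the limitation period under the stated rules.
Filing on 2006-06-28 beat the 2006-10-15 deadline — the action is timely.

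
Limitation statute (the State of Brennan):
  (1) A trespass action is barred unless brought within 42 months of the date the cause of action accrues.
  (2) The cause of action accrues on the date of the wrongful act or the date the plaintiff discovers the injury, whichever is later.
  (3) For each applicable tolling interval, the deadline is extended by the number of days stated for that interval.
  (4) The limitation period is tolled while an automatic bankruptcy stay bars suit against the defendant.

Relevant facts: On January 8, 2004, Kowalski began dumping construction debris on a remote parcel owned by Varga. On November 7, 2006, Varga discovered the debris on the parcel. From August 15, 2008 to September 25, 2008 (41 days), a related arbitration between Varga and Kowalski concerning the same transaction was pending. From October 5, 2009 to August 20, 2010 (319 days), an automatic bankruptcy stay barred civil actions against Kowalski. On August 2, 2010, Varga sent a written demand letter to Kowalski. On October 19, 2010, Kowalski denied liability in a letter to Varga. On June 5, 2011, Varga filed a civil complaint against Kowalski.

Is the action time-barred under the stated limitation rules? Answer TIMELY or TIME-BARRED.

Taking the later of the act (January 8, 2004) and discovery (November 7, 2006), the claim accrued on November 7, 2006.
The untolled deadline — 42 months after November 7, 2006 — is May 7, 2010.
The period was tolled for 319 days by the automatic bankruptcy stay (October 5, 2009 to August 20, 2010), pushing the deadline to March 22, 2011.
The pending related arbitration from August 15, 2008 to September 25, 2008 does not toll the period, because no stated rule makes a pending arbitration a tolling event.
Nothing else in the chronology tolls or restarts the period.
The June 5, 2011 filing falls after the March 22, 2011 deadline; the claim is time-barred.

TIME-BARRED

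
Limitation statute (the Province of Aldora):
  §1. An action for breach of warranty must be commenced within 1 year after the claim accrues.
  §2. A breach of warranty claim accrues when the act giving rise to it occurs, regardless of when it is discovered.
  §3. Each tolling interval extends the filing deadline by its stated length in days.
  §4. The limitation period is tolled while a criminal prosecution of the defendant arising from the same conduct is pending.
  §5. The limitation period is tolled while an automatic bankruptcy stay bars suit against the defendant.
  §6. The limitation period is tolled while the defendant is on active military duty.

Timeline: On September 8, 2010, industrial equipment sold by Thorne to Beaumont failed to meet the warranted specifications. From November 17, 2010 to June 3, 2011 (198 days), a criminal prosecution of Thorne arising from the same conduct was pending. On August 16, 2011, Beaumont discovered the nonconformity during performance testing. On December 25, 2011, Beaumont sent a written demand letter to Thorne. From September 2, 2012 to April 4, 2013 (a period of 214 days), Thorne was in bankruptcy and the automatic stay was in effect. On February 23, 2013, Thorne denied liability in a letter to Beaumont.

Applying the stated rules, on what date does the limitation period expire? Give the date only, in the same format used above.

March 24, 2012

Accrual is governed by the date of the act, so the period began to run on September 8, 2010; the later discovery on August 16, 2011 is irrelevant under the stated rule.
The untolled deadline — 1 year after September 8, 2010 — is September 8, 2011.
Because the pending criminal prosecution ran from November 17, 2010 to June 3, 2011, the deadline is extended by 198 days to March 24, 2012.
The automatic bankruptcy stay from September 2, 2012 to April 4, 2013 began after the period had already run on March 24, 2012, so it has no tolling effect.
Nothing else in the chronology tolls or restarts the period.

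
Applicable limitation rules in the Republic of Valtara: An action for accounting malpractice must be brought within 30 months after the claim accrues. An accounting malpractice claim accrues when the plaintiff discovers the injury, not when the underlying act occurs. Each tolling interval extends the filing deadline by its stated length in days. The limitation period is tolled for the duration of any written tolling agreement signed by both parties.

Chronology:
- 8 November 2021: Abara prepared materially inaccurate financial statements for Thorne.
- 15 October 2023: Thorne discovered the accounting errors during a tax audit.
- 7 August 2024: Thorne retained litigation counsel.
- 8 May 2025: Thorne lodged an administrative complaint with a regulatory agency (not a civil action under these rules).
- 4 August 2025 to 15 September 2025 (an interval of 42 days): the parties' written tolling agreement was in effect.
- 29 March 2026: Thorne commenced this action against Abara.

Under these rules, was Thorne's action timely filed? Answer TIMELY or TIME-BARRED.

Accrual is tied to discovery, so the period began on 15 October 2023 rather than on 8 November 2021 when the act occurred.
Adding the 30 months base period to 15 October 2023 gives a deadline of 15 April 2026, before any tolling.
The period was tolled for 42 days by the written tolling agreement (4 August 2025 to 15 September 2025), pushing the deadline to 27 May 2026.
Nothing else in the chronology tolls or restarts the period.
The 29 March 2026 filing precedes the 27 May 2026 deadline; the claim is timely.

TIMELY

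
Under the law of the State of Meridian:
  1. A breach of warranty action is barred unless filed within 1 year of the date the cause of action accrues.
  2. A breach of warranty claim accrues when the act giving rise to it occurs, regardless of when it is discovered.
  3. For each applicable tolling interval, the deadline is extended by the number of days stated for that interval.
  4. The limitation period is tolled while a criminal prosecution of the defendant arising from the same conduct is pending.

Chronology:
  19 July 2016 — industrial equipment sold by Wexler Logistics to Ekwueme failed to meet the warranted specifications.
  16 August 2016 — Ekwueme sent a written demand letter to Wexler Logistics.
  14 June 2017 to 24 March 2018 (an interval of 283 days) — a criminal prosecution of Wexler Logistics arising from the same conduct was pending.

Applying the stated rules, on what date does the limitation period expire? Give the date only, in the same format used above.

The limitation period began to run on 19 July 2016.
Adding the 1 year base period to 19 July 2016 gives a deadline of 19 July 2017, before any tolling.
The pending criminal prosecution from 14 June 2017 to 24 March 2018 tolled the period for 283 days, extending the deadline to 28 April 2018.
The other events in the timeline have no effect on the limitation period under the stated rules.

28 April 2018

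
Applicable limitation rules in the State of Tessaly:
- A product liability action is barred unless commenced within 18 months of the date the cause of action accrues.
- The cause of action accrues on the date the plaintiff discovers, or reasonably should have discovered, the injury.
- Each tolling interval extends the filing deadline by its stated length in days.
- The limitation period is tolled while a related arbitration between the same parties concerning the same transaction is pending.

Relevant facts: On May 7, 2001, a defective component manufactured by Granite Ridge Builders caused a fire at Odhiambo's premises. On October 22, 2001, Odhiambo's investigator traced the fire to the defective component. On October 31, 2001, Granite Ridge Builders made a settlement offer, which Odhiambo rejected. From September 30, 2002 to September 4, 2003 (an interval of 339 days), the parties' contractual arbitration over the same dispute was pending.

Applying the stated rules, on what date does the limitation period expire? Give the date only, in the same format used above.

Under the discovery rule, the claim accrued on October 22, 2001, when Odhiambo discovered the injury — not on the May 7, 2001 date of the underlying act.
The untolled deadline — 18 months after October 22, 2001 — is April 22, 2003.
Because the pending related arbitration ran from September 30, 2002 to September 4, 2003, the deadline is extended by 339 days to March 26, 2004.
None of the other events listed affects the running of the period under the stated rules.

March 26, 2004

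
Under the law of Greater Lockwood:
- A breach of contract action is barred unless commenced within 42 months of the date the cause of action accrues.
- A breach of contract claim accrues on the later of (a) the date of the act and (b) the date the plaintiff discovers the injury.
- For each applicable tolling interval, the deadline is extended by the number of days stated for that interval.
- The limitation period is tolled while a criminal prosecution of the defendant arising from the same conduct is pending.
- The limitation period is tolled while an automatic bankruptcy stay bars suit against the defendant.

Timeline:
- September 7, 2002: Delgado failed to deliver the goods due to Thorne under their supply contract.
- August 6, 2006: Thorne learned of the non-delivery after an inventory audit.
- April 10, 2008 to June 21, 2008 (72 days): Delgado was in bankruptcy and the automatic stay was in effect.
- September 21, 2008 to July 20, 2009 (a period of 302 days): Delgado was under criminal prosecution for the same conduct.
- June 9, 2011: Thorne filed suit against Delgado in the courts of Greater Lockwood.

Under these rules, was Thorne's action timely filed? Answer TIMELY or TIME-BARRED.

TIME-BARRED

Taking the later of the act (September 7, 2002) and discovery (August 6, 2006), the claim accrued on August 6, 2006.
Adding the 42 months base period to August 6, 2006 gives a deadline of February 6, 2010, before any tolling.
The automatic bankruptcy stay from April 10, 2008 to June 21, 2008 tolled the period for 72 days, extending the deadline to April 19, 2010.
The pending criminal prosecution from September 21, 2008 to July 20, 2009 tolled the period for 302 days, extending the deadline to February 15, 2011.
Thorne filed on June 9, 2011, after the February 15, 2011 deadline, so the action is time-barred.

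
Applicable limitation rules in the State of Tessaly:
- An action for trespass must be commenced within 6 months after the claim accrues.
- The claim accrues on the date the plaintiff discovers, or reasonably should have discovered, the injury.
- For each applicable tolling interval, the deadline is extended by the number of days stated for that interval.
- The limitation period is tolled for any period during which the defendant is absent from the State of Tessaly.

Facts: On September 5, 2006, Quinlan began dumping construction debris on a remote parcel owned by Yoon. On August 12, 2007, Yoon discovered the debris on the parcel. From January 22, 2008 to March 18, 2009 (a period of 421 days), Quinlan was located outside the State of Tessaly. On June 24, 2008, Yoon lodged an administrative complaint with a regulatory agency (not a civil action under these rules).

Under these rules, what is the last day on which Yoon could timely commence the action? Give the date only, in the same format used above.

Accrual is tied to discovery, so the period began on August 12, 2007 rather than on September 5, 2006 when the act occurred.
The untolled deadline — 6 months after August 12, 2007 — is February 12, 2008.
The defendant's absence from the jurisdiction from January 22, 2008 to March 18, 2009 tolled the period for 421 days, extending the deadline to April 8, 2009.
Nothing else in the chronology tolls or restarts the period.

April 8, 2009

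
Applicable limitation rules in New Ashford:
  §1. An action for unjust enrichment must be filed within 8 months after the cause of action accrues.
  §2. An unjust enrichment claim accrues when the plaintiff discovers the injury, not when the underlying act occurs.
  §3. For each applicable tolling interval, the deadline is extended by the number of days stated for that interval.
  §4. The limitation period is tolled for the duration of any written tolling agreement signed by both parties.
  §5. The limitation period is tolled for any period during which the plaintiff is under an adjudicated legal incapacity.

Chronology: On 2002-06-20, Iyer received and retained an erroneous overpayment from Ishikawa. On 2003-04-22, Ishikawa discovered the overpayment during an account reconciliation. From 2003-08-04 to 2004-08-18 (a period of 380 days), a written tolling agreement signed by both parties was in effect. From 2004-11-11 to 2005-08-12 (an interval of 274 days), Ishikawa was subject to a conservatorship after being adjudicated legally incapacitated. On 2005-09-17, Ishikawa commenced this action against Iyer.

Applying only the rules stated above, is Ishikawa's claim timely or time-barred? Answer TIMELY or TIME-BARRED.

TIMELY

Accrual is tied to discovery, so the period began on 2003-04-22 rather than on 2002-06-20 when the act occurred.
The untolled deadline — 8 months after 2003-04-22 — is 2003-12-22.
Because the written tolling agreement ran from 2003-08-04 to 2004-08-18, the deadline is extended by 380 days to 2005-01-05.
Because the plaintiff's legal incapacity ran from 2004-11-11 to 2005-08-12, the deadline is extended by 274 days to 2005-10-06.
Filing on 2005-09-17 beat the 2005-10-06 deadline — the action is timely.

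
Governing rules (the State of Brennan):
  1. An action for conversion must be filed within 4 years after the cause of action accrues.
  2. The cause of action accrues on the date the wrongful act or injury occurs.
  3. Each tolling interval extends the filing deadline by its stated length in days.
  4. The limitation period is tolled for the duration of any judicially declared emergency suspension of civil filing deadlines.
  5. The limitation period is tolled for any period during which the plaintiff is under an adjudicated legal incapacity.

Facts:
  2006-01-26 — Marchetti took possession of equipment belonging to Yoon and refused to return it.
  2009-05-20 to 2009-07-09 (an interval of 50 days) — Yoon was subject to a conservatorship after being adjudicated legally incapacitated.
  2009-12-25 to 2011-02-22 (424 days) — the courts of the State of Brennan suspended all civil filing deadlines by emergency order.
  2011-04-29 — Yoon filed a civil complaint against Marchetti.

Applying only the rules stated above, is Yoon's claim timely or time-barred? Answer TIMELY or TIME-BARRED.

TIMELY

The cause of action accrued on 2006-01-26, the date of the act.
Adding the 4 years base period to 2006-01-26 gives a deadline of 2010-01-26, before any tolling.
Because the plaintiff's legal incapacity ran from 2009-05-20 to 2009-07-09, the deadline is extended by 50 days to 2010-03-17.
Because the emergency suspension of filing deadlines ran from 2009-12-25 to 2011-02-22, the deadline is extended by 424 days to 2011-05-15.
Filing on 2011-04-29 beat the 2011-05-15 deadline — the action is timely.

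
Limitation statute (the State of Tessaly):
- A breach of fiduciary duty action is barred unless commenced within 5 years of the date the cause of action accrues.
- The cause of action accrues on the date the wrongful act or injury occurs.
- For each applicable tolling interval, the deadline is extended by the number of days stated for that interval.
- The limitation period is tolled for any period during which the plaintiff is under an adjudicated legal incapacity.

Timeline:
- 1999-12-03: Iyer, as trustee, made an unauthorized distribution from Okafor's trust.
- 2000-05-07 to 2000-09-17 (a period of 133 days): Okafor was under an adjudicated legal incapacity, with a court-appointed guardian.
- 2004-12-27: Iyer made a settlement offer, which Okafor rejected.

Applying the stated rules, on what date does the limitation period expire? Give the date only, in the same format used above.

The limitation period began to run on 1999-12-03.
5 years from 1999-12-03 is 2004-12-03.
Because the plaintiff's legal incapacity ran from 2000-05-07 to 2000-09-17, the deadline is extended by 133 days to 2005-04-15.
The other events in the timeline have no effect on the limitation period under the stated rules.

2005-04-15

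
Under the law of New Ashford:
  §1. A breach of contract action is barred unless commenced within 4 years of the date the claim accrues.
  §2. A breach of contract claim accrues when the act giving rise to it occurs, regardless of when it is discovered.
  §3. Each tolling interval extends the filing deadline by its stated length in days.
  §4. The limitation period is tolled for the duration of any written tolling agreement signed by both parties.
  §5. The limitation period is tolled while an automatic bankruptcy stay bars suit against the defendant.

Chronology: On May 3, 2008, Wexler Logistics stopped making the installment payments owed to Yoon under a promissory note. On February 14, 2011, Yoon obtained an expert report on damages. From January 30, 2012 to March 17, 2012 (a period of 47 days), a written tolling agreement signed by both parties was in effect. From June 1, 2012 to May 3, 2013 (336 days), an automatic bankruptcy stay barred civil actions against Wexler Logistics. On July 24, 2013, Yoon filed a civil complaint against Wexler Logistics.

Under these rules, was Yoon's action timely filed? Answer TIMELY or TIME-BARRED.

TIME-BARRED

The claim accrued on May 3, 2008, when the wrongful act occurred.
Adding the 4 years base period to May 3, 2008 gives a deadline of May 3, 2012, before any tolling.
The written tolling agreement from January 30, 2012 to March 17, 2012 tolled the period for 47 days, extending the deadline to June 19, 2012.
Because the automatic bankruptcy stay ran from June 1, 2012 to May 3, 2013, the deadline is extended by 336 days to May 21, 2013.
Nothing else in the chronology tolls or restarts the period.
Filing on July 24, 2013 missed the May 21, 2013 deadline — the action is time-barred.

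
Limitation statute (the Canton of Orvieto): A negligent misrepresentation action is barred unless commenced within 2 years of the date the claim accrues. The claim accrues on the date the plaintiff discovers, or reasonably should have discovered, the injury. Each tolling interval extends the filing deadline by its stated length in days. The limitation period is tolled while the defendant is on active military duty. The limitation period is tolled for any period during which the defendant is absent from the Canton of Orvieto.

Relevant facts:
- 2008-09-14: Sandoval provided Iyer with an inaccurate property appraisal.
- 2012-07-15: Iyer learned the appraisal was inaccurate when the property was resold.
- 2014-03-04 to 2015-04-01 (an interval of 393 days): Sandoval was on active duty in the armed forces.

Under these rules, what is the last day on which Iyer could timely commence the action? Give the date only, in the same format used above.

Under the discovery rule, the claim accrued on 2012-07-15, when Iyer discovered the injury — not on the 2008-09-14 date of the underlying act.
2 years from 2012-07-15 is 2014-07-15.
Because the defendant's active military service ran from 2014-03-04 to 2015-04-01, the deadline is extended by 393 days to 2015-08-12.

2015-08-12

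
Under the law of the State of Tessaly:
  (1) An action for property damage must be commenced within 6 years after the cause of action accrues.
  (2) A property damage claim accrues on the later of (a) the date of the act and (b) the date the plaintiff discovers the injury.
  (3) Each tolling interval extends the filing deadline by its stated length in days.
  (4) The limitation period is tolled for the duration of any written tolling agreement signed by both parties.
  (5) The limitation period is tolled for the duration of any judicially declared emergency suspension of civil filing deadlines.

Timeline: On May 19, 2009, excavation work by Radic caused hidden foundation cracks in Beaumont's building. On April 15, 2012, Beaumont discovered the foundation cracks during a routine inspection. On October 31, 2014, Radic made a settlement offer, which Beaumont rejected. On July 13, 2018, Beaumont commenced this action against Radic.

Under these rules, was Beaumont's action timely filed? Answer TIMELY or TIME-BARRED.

The claim accrued on April 15, 2012 — the later of the May 19, 2009 act and the April 15, 2012 discovery.
The untolled deadline — 6 years after April 15, 2012 — is April 15, 2018.
Nothing else in the chronology tolls or restarts the period.
Filing on July 13, 2018 missed the April 15, 2018 deadline — the action is time-barred.

TIME-BARRED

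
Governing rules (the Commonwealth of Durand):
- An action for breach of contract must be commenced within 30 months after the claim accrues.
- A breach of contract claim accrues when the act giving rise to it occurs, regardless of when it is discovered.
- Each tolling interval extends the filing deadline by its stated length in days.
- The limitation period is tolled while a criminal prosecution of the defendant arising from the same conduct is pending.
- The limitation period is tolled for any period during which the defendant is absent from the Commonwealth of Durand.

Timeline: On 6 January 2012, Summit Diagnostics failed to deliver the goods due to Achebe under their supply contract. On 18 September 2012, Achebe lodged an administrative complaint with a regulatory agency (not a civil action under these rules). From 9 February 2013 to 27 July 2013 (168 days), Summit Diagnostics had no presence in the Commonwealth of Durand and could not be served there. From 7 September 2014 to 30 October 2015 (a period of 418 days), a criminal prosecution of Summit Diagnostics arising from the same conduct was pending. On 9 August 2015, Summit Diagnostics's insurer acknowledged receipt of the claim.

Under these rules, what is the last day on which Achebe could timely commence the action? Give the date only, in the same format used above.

12 February 2016

The limitation period began to run on 6 January 2012.
The untolled deadline — 30 months after 6 January 2012 — is 6 July 2014.
The period was tolled for 168 days by the defendant's absence from the jurisdiction (9 February 2013 to 27 July 2013), pushing the deadline to 21 December 2014.
The pending criminal prosecution from 7 September 2014 to 30 October 2015 tolled the period for 418 days, extending the deadline to 12 February 2016.
Nothing else in the chronology tolls or restarts the period.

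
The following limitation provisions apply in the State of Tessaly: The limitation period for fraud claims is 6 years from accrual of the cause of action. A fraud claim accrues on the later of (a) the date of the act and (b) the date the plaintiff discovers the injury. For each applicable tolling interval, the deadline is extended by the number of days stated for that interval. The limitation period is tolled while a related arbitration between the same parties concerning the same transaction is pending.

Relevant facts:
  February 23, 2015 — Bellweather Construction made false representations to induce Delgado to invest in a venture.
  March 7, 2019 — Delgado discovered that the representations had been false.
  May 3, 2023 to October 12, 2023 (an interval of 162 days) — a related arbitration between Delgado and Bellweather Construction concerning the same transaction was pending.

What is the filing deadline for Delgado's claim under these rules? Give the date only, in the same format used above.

Because discovery on March 7, 2019 post-dates the February 23, 2015 act, accrual under the later-of rule falls on March 7, 2019.
The untolled deadline — 6 years after March 7, 2019 — is March 7, 2025.
Because the pending related arbitration ran from May 3, 2023 to October 12, 2023, the deadline is extended by 162 days to August 16, 2025.

August 16, 2025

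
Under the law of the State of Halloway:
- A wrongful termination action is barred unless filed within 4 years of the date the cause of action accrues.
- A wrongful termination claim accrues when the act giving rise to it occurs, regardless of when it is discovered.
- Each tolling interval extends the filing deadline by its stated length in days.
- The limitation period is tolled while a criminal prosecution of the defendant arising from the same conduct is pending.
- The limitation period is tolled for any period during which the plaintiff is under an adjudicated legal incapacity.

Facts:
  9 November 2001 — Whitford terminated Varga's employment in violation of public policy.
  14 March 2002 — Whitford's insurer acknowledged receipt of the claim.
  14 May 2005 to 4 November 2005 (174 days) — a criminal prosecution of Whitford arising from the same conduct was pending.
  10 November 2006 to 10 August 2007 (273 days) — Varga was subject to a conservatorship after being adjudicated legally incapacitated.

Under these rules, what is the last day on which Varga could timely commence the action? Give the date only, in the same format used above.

2 May 2006

The claim accrued on 9 November 2001, when the wrongful act occurred.
Adding the 4 years base period to 9 November 2001 gives a deadline of 9 November 2005, before any tolling.
Because the pending criminal prosecution ran from 14 May 2005 to 4 November 2005, the deadline is extended by 174 days to 2 May 2006.
By the time the plaintiff's legal incapacity began on 10 November 2006, the limitation period had already expired on 2 May 2006; that interval cannot revive it.
None of the other events listed affects the running of the period under the stated rules.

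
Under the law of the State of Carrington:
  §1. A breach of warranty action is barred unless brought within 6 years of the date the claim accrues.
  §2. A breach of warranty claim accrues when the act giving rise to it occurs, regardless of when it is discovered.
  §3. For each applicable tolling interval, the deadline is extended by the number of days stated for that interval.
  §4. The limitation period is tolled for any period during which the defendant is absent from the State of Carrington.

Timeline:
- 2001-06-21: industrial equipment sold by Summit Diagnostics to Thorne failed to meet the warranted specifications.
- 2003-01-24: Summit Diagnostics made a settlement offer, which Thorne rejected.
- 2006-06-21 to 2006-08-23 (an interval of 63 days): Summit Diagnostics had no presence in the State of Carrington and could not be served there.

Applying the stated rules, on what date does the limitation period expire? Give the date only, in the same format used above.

2007-08-23

The limitation period began to run on 2001-06-21.
Adding the 6 years base period to 2001-06-21 gives a deadline of 2007-06-21, before any tolling.
Because the defendant's absence from the jurisdiction ran from 2006-06-21 to 2006-08-23, the deadline is extended by 63 days to 2007-08-23.
The other events in the timeline have no effect on the limitation period under the stated rules.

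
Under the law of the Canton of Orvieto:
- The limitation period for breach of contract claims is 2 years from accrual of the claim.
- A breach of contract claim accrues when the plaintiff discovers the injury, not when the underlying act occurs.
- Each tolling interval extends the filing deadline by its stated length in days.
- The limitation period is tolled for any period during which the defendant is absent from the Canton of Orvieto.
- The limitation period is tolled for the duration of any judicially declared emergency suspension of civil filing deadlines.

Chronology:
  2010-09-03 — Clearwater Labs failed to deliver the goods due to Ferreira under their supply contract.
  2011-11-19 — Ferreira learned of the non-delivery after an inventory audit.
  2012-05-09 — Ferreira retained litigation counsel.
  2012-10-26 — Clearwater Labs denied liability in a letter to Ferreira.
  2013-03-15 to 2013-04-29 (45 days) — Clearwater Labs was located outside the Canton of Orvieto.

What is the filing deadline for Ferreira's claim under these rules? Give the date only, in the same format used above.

2014-01-03

Under the discovery rule, the claim accrued on 2011-11-19, when Ferreira discovered the injury — not on the 2010-09-03 date of the underlying act.
Adding the 2 years base period to 2011-11-19 gives a deadline of 2013-11-19, before any tolling.
The defendant's absence from the jurisdiction from 2013-03-15 to 2013-04-29 tolled the period for 45 days, extending the deadline to 2014-01-03.
Nothing else in the chronology tolls or restarts the period.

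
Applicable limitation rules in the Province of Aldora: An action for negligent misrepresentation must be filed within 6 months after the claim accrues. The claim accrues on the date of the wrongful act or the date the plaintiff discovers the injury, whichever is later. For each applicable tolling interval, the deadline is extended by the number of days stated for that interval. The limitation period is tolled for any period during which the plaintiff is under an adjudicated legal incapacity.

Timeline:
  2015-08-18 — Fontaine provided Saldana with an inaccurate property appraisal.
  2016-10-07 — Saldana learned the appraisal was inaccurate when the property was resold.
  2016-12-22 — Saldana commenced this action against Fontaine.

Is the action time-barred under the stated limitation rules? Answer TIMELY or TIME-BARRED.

Because discovery on 2016-10-07 post-dates the 2015-08-18 act, accrual under the later-of rule falls on 2016-10-07.
The untolled deadline — 6 months after 2016-10-07 — is 2017-04-07.
The 2016-12-22 filing precedes the 2017-04-07 deadline; the claim is timely.

TIMELY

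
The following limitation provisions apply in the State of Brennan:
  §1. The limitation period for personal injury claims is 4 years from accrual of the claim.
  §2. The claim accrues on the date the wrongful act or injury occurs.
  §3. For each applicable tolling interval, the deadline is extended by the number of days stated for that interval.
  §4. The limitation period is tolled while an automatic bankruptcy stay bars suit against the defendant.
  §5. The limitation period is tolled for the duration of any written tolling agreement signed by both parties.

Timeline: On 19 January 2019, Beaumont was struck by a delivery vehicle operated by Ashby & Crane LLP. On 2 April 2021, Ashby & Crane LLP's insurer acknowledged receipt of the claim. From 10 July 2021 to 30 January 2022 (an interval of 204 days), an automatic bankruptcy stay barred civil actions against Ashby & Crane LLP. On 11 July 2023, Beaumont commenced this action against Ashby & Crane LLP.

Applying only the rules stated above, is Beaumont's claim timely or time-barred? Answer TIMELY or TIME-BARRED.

The claim accrued on 19 January 2019, the date of the act.
4 years from 19 January 2019 is 19 January 2023.
Because the automatic bankruptcy stay ran from 10 July 2021 to 30 January 2022, the deadline is extended by 204 days to 11 August 2023.
The other events in the timeline have no effect on the limitation period under the stated rules.
Filing on 11 July 2023 beat the 11 August 2023 deadline — the action is timely.

TIMELY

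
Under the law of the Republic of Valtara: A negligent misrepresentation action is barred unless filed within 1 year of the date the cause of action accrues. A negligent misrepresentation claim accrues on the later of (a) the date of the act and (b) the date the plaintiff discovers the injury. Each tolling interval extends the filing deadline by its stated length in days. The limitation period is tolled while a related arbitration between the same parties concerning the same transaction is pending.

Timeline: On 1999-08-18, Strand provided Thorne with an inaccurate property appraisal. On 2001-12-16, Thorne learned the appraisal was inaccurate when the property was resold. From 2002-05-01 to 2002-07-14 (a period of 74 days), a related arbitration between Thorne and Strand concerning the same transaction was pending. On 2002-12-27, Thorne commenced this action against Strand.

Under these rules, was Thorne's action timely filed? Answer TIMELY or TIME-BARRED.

TIMELY

The claim accrued on 2001-12-16 — the later of the 1999-08-18 act and the 2001-12-16 discovery.
The untolled deadline — 1 year after 2001-12-16 — is 2002-12-16.
The pending related arbitration from 2002-05-01 to 2002-07-14 tolled the period for 74 days, extending the deadline to 2003-02-28.
The 2002-12-27 filing precedes the 2003-02-28 deadline; the claim is timely.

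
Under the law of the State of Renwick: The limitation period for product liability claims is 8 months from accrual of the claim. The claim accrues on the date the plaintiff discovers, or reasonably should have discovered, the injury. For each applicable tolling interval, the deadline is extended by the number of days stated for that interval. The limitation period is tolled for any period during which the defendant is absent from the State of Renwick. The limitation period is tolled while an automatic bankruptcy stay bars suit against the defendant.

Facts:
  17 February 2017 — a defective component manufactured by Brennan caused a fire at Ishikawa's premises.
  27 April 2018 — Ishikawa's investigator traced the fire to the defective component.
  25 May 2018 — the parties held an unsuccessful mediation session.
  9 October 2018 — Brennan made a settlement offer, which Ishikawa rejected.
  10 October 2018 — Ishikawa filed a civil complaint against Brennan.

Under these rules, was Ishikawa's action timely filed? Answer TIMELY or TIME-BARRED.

TIMELY

Under the discovery rule, the claim accrued on 27 April 2018, when Ishikawa discovered the injury — not on the 17 February 2017 date of the underlying act.
Adding the 8 months base period to 27 April 2018 gives a deadline of 27 December 2018, before any tolling.
The other events in the timeline have no effect on the limitation period under the stated rules.
Filing on 10 October 2018 beat the 27 December 2018 deadline — the action is timely.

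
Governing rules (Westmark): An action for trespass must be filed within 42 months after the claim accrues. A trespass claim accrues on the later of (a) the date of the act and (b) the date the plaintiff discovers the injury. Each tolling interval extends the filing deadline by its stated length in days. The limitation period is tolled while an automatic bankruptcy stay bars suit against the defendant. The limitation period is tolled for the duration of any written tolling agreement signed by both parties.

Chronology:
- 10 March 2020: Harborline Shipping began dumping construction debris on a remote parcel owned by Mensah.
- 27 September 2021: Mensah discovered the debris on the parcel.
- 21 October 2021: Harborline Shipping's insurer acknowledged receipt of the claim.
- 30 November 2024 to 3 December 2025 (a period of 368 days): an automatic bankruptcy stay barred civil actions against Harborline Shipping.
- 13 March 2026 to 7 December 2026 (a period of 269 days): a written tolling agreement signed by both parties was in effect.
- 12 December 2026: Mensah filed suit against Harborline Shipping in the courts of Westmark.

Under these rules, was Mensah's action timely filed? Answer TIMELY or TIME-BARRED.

TIMELY

The claim accrued on 27 September 2021 — the later of the 10 March 2020 act and the 27 September 2021 discovery.
42 months from 27 September 2021 is 27 March 2025.
The period was tolled for 368 days by the automatic bankruptcy stay (30 November 2024 to 3 December 2025), pushing the deadline to 30 March 2026.
Because the written tolling agreement ran from 13 March 2026 to 7 December 2026, the deadline is extended by 269 days to 24 December 2026.
None of the other events listed affects the running of the period under the stated rules.
Mensah filed on 12 December 2026, before the 24 December 2026 deadline, so the action is timely.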